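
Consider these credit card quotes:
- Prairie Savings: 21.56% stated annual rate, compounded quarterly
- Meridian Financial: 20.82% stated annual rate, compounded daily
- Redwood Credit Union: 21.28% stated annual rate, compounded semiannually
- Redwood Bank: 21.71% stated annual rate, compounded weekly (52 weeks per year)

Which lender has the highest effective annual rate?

Redwood Bank

Prairie Savings: (1 + 0.2156/4)^4 − 1 = 23.367%
Meridian Financial: (1 + 0.2082/365)^365 − 1 = 23.139%
Redwood Credit Union: (1 + 0.2128/2)^2 − 1 = 22.412%
Redwood Bank: (1 + 0.2171/52)^52 − 1 = 24.191%
The highest effective annual rate is Redwood Bank at 24.191%.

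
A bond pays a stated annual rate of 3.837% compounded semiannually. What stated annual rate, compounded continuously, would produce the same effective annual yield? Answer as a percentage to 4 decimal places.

EAR = (1 + 0.03837/2)^2 − 1 = 0.038738.
Equivalent continuous rate: r = ln(1 + 0.038738) = 0.038007 = 3.8007%.

3.8007%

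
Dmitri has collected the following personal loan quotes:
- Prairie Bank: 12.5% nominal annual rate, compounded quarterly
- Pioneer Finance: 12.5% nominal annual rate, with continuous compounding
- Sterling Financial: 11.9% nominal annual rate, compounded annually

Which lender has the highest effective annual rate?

Prairie Bank: (1 + 0.125/4)^4 − 1 = 13.098%
Pioneer Finance: e^0.125 − 1 = 13.315%
Sterling Financial: compounded annually, EAR = 11.900%
The highest effective annual rate is Pioneer Finance at 13.315%.

Pioneer Finance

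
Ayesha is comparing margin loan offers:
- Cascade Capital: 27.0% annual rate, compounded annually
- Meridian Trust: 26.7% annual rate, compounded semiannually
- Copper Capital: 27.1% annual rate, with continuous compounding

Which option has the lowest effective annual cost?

Cascade Capital: compounded annually, EAR = 27.000%
Meridian Trust: (1 + 0.267/2)^2 − 1 = 28.482%
Copper Capital: e^0.271 − 1 = 31.128%
The lowest effective annual rate is Cascade Capital at 27.000%.

Cascade Capital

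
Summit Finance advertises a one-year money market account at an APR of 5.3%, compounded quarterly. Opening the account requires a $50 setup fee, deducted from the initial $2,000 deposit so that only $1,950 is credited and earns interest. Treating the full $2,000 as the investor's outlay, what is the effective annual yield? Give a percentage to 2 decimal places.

Value after one year: 1,950 × (1 + 0.053/4)^4 = 1,950 × 1.054063 = $2,055.42.
Effective yield on the $2,000 outlay: 2,055.42 / 2,000 − 1 = 0.027711 = 2.77%.

2.77%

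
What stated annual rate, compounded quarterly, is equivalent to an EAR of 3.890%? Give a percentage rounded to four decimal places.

3.8345%

(1 + r/4)^4 − 1 = 0.03890, so 1 + r/4 = 1.03890^(1/4).
r/4 = 0.009586, so r = 0.038345 = 3.8345%.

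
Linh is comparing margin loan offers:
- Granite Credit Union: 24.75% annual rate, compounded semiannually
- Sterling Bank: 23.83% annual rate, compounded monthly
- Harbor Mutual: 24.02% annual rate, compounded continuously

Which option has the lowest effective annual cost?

Granite Credit Union: (1 + 0.2475/2)^2 − 1 = 26.281%
Sterling Bank: (1 + 0.2383/12)^12 − 1 = 26.613%
Harbor Mutual: e^0.2402 − 1 = 27.150%
The lowest effective annual rate is Granite Credit Union at 26.281%.

Granite Credit Union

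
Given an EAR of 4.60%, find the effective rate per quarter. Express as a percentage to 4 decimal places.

The per-quarter rate i satisfies (1 + i)^4 = 1 + 0.0460.
i = 1.0460^(1/4) − 1 = 0.0113068 = 1.1307%.

1.1307%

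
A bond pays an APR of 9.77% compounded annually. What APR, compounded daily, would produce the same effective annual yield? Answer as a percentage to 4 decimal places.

9.3229%

Compounded annually, EAR = nominal = 0.097700.
Solve (1 + r/365)^365 = 1.097700: r/365 = 1.097700^(1/365) − 1 = 0.000255, so r = 0.093229 = 9.3229%.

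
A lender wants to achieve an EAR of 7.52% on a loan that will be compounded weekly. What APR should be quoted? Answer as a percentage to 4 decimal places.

7.2557%

(1 + r/52)^52 − 1 = 0.0752, so 1 + r/52 = 1.0752^(1/52).
r/52 = 0.001395, so r = 0.072557 = 7.2557%.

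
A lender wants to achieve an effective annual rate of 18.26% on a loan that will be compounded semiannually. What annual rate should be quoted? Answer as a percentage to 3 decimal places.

17.495%

(1 + r/2)^2 − 1 = 0.1826, so 1 + r/2 = 1.1826^(1/2).
r/2 = 0.087474, so r = 0.174948 = 17.495%.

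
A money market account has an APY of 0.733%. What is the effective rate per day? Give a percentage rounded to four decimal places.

The per-day rate i satisfies (1 + i)^365 = 1 + 0.00733.
i = 1.00733^(1/365) − 1 = 0.0000200 = 0.0020%.

0.0020%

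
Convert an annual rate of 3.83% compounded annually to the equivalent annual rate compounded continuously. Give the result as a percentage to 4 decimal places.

3.7585%

Compounded annually, EAR = nominal = 0.038300.
Equivalent continuous rate: r = ln(1 + 0.038300) = 0.037585 = 3.7585%.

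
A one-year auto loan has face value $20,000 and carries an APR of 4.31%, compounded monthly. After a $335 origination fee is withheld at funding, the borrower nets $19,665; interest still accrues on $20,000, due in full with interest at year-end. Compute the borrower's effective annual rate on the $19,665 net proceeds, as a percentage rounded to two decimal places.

Amount owed after one year: 20,000 × (1 + 0.0431/12)^12 = 20,000 × 1.043962 = $20,879.23.
Effective rate on net proceeds: 20,879.23 / 19,665 − 1 = 0.061746 = 6.17%.

6.17%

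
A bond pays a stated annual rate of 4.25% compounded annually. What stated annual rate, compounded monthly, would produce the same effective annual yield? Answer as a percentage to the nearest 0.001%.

Compounded annually, EAR = nominal = 0.042500.
Solve (1 + r/12)^12 = 1.042500: r/12 = 1.042500^(1/12) − 1 = 0.003474, so r = 0.041694 = 4.169%.

4.169%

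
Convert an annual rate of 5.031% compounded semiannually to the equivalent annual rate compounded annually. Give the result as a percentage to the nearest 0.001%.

EAR = (1 + 0.05031/2)^2 − 1 = 0.050943.
Compounded annually, the equivalent nominal rate is the EAR itself: 5.094%.

5.094%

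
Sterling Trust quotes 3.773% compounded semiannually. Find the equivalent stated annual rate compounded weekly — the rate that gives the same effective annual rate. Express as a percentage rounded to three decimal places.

3.739%

EAR = (1 + 0.03773/2)^2 − 1 = 0.038086.
Solve (1 + r/52)^52 = 1.038086: r/52 = 1.038086^(1/52) − 1 = 0.000719, so r = 0.037392 = 3.739%.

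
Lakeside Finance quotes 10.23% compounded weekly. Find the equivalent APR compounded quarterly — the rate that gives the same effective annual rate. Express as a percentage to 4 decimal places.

10.3516%

EAR = (1 + 0.1023/52)^52 − 1 = 0.107604.
Solve (1 + r/4)^4 = 1.107604: r/4 = 1.107604^(1/4) − 1 = 0.025879, so r = 0.103516 = 10.3516%.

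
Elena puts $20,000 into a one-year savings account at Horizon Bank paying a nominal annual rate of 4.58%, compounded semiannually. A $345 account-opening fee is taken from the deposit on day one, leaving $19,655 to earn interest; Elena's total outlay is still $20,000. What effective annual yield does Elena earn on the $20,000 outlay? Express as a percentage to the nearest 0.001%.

2.828%

Value after one year: 19,655 × (1 + 0.0458/2)^2 = 19,655 × 1.046324 = $20,565.51.
Effective yield on the $20,000 outlay: 20,565.51 / 20,000 − 1 = 0.028275 = 2.828%.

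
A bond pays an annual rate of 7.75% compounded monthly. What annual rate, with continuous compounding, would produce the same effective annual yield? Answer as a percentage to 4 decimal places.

EAR = (1 + 0.0775/12)^12 − 1 = 0.080313.
Equivalent continuous rate: r = ln(1 + 0.080313) = 0.077251 = 7.7251%.

7.7251%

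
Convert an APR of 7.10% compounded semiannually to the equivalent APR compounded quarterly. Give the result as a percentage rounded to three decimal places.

7.038%

EAR = (1 + 0.0710/2)^2 − 1 = 0.072260.
Solve (1 + r/4)^4 = 1.072260: r/4 = 1.072260^(1/4) − 1 = 0.017595, so r = 0.070381 = 7.038%.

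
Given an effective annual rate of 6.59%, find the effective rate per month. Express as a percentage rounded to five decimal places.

The per-month rate i satisfies (1 + i)^12 = 1 + 0.0659.
i = 1.0659^(1/12) − 1 = 0.0053325 = 0.53325%.

0.53325%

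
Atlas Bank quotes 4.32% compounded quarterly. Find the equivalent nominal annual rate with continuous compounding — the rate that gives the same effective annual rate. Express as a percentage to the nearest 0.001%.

4.297%

EAR = (1 + 0.0432/4)^4 − 1 = 0.043905.
Equivalent continuous rate: r = ln(1 + 0.043905) = 0.042968 = 4.297%.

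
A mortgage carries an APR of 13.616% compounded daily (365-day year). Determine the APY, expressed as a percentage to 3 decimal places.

14.584%

EAR = (1 + 0.13616/365)^365 − 1.
= 1.145836 − 1 = 14.584%.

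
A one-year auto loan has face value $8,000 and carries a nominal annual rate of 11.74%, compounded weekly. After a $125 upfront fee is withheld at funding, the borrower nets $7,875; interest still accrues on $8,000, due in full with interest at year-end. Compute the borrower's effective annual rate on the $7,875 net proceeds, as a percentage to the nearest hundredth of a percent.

Amount owed after one year: 8,000 × (1 + 0.1174/52)^52 = 8,000 × 1.124420 = $8,995.36.
Effective rate on net proceeds: 8,995.36 / 7,875 − 1 = 0.142268 = 14.23%.

14.23%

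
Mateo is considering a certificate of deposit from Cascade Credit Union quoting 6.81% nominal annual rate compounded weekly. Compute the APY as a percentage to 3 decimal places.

EAR = (1 + 0.0681/52)^52 − 1.
= (1 + 0.001310)^52 − 1 = 1.070425 − 1 = 7.042%.

7.042%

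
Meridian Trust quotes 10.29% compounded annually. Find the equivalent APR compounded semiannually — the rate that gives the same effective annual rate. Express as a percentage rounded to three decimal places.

Compounded annually, EAR = nominal = 0.102900.
Solve (1 + r/2)^2 = 1.102900: r/2 = 1.102900^(1/2) − 1 = 0.050190, so r = 0.100381 = 10.038%.

10.038%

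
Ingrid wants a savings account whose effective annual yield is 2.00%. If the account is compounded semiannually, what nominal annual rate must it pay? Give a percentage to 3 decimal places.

1.990%

(1 + r/2)^2 − 1 = 0.0200, so 1 + r/2 = 1.0200^(1/2).
r/2 = 0.009950, so r = 0.019901 = 1.990%.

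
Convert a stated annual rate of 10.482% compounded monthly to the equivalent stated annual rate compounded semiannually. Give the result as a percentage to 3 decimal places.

10.714%

EAR = (1 + 0.10482/12)^12 − 1 = 0.110005.
Solve (1 + r/2)^2 = 1.110005: r/2 = 1.110005^(1/2) − 1 = 0.053568, so r = 0.107136 = 10.714%.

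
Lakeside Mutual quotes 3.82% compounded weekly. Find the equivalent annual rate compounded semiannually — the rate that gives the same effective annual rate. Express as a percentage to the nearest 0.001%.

3.855%

EAR = (1 + 0.0382/52)^52 − 1 = 0.038924.
Solve (1 + r/2)^2 = 1.038924: r/2 = 1.038924^(1/2) − 1 = 0.019276, so r = 0.038553 = 3.855%.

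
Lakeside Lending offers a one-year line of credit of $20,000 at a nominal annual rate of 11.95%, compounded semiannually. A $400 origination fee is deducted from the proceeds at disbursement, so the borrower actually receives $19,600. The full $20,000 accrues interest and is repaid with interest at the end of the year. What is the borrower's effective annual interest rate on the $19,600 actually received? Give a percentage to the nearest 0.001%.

Amount owed after one year: 20,000 × (1 + 0.1195/2)^2 = 20,000 × 1.123070 = $22,461.40.
Effective rate on net proceeds: 22,461.40 / 19,600 − 1 = 0.145990 = 14.599%.

14.599%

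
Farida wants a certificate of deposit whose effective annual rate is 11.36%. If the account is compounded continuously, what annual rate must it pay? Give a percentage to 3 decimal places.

10.760%

Continuous: nominal r satisfies e^r − 1 = 0.1136.
r = ln(1 + 0.1136) = ln(1.1136) = 0.107598 = 10.760%.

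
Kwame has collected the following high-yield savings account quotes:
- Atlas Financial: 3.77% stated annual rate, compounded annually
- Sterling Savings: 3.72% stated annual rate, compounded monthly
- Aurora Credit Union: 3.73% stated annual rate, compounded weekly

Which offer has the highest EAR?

Aurora Credit Union

Atlas Financial: compounded annually, EAR = 3.770%
Sterling Savings: (1 + 0.0372/12)^12 − 1 = 3.784%
Aurora Credit Union: (1 + 0.0373/52)^52 − 1 = 3.799%
The highest effective annual rate is Aurora Credit Union at 3.799%.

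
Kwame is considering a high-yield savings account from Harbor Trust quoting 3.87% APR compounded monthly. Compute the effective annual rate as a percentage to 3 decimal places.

EAR = (1 + 0.0387/12)^12 − 1.
= (1 + 0.003225)^12 − 1 = 1.039394 − 1 = 3.939%.

3.939%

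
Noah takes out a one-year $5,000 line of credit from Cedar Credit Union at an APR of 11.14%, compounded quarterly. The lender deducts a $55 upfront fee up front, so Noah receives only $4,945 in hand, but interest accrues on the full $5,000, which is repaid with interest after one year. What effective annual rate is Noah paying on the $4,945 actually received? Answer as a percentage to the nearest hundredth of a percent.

Amount owed after one year: 5,000 × (1 + 0.1114/4)^4 = 5,000 × 1.116141 = $5,580.70.
Effective rate on net proceeds: 5,580.70 / 4,945 − 1 = 0.128555 = 12.86%.

12.86%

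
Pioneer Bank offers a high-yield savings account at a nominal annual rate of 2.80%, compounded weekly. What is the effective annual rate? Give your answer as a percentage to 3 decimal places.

EAR = (1 + 0.0280/52)^52 − 1.
= 1.028388 − 1 = 2.839%.

2.839%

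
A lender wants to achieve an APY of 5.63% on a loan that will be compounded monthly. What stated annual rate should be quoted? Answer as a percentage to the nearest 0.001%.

(1 + r/12)^12 − 1 = 0.0563, so 1 + r/12 = 1.0563^(1/12).
r/12 = 0.004575, so r = 0.054897 = 5.490%.

5.490%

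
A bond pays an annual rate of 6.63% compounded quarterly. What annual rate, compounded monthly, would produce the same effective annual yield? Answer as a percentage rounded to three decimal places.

6.594%

EAR = (1 + 0.0663/4)^4 − 1 = 0.067967.
Solve (1 + r/12)^12 = 1.067967: r/12 = 1.067967^(1/12) − 1 = 0.005495, so r = 0.065937 = 6.594%.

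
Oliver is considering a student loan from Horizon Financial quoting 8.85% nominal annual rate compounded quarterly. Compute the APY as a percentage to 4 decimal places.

EAR = (1 + 0.0885/4)^4 − 1.
= (1 + 0.022125)^4 − 1 = 1.091481 − 1 = 9.1481%.

9.1481%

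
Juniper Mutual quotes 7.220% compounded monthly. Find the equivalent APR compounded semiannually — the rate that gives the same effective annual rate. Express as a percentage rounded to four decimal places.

7.3295%

EAR = (1 + 0.07220/12)^12 − 1 = 0.074638.
Solve (1 + r/2)^2 = 1.074638: r/2 = 1.074638^(1/2) − 1 = 0.036647, so r = 0.073295 = 7.3295%.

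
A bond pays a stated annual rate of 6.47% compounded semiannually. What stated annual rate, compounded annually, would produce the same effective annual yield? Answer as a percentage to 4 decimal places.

6.5747%

EAR = (1 + 0.0647/2)^2 − 1 = 0.065747.
Compounded annually, the equivalent nominal rate is the EAR itself: 6.5747%.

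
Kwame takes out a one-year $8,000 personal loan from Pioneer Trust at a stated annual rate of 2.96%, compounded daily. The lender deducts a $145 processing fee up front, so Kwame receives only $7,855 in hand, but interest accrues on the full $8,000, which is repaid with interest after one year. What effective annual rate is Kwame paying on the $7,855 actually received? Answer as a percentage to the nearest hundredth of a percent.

Amount owed after one year: 8,000 × (1 + 0.0296/365)^365 = 8,000 × 1.030041 = $8,240.33.
Effective rate on net proceeds: 8,240.33 / 7,855 − 1 = 0.049055 = 4.91%.

4.91%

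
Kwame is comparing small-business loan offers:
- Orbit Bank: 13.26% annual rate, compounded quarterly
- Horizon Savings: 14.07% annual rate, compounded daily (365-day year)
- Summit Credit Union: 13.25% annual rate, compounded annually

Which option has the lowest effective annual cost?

Summit Credit Union

Orbit Bank: (1 + 0.1326/4)^4 − 1 = 13.934%
Horizon Savings: (1 + 0.1407/365)^365 − 1 = 15.105%
Summit Credit Union: compounded annually, EAR = 13.250%
The lowest effective annual rate is Summit Credit Union at 13.250%.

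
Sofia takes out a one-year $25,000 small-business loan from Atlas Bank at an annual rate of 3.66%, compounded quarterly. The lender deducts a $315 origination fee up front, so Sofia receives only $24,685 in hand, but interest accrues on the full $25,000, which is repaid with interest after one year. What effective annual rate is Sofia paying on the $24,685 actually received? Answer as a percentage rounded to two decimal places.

5.03%

Amount owed after one year: 25,000 × (1 + 0.0366/4)^4 = 25,000 × 1.037105 = $25,927.64.
Effective rate on net proceeds: 25,927.64 / 24,685 − 1 = 0.050340 = 5.03%.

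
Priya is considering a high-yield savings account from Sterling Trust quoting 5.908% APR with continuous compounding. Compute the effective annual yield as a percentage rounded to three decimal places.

With continuous compounding, EAR = e^0.05908 − 1.
e^0.05908 = 1.060860, so EAR = 0.060860 = 6.086%.

6.086%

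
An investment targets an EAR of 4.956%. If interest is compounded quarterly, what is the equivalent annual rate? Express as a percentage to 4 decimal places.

(1 + r/4)^4 − 1 = 0.04956, so 1 + r/4 = 1.04956^(1/4).
r/4 = 0.012166, so r = 0.048665 = 4.8665%.

4.8665%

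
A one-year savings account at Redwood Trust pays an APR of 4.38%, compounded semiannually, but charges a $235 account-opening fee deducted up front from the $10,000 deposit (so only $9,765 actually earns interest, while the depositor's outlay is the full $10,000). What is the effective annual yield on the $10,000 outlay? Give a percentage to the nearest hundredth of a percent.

1.97%

Value after one year: 9,765 × (1 + 0.0438/2)^2 = 9,765 × 1.044280 = $10,197.39.
Effective yield on the $10,000 outlay: 10,197.39 / 10,000 − 1 = 0.019739 = 1.97%.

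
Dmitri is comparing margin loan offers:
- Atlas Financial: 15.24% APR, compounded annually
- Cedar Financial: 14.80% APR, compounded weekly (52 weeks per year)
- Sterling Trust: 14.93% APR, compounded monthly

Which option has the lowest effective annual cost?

Atlas Financial

Atlas Financial: compounded annually, EAR = 15.240%
Cedar Financial: (1 + 0.1480/52)^52 − 1 = 15.927%
Sterling Trust: (1 + 0.1493/12)^12 − 1 = 15.995%
The lowest effective annual rate is Atlas Financial at 15.240%.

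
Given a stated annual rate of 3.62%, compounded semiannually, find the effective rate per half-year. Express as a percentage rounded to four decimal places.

1.8100%

With a nominal annual rate compounded semiannually, the periodic rate is the nominal rate divided by 2.
i = 0.0362 / 2 = 0.0181000 = 1.8100%.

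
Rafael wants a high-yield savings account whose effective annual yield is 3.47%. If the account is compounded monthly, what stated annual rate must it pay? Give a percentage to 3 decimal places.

(1 + r/12)^12 − 1 = 0.0347, so 1 + r/12 = 1.0347^(1/12).
r/12 = 0.002847, so r = 0.034160 = 3.416%.

3.416%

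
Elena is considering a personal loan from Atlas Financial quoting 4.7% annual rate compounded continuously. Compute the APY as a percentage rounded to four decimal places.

4.8122%

With continuous compounding, EAR = e^0.047 − 1.
e^0.047 = 1.048122, so EAR = 0.048122 = 4.8122%.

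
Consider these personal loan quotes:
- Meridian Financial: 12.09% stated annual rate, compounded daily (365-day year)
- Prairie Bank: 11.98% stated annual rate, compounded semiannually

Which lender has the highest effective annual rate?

Meridian Financial

Meridian Financial: (1 + 0.1209/365)^365 − 1 = 12.849%
Prairie Bank: (1 + 0.1198/2)^2 − 1 = 12.339%
The highest effective annual rate is Meridian Financial at 12.849%.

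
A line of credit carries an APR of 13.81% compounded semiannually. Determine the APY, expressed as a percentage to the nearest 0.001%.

EAR = (1 + 0.1381/2)^2 − 1.
= 1.142868 − 1 = 14.287%.

14.287%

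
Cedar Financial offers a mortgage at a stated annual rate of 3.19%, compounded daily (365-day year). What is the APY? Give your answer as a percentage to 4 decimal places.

EAR = (1 + 0.0319/365)^365 − 1.
= 1.032413 − 1 = 3.2413%.

3.2413%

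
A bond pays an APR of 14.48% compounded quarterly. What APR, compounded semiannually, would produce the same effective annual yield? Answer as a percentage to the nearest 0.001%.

EAR = (1 + 0.1448/4)^4 − 1 = 0.152854.
Solve (1 + r/2)^2 = 1.152854: r/2 = 1.152854^(1/2) − 1 = 0.073710, so r = 0.147421 = 14.742%.

14.742%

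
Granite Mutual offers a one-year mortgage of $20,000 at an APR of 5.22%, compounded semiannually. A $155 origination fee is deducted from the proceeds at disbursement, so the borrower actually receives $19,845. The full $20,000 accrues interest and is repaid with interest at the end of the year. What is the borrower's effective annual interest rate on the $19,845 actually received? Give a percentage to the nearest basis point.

6.11%

Amount owed after one year: 20,000 × (1 + 0.0522/2)^2 = 20,000 × 1.052881 = $21,057.62.
Effective rate on net proceeds: 21,057.62 / 19,845 − 1 = 0.061105 = 6.11%.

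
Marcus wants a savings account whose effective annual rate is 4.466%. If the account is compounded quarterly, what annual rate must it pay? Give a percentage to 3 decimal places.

4.393%

(1 + r/4)^4 − 1 = 0.04466, so 1 + r/4 = 1.04466^(1/4).
r/4 = 0.010983, so r = 0.043931 = 4.393%.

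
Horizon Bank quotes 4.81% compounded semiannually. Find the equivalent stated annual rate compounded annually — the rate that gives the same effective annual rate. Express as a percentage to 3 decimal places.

4.868%

EAR = (1 + 0.0481/2)^2 − 1 = 0.048678.
Compounded annually, the equivalent nominal rate is the EAR itself: 4.868%.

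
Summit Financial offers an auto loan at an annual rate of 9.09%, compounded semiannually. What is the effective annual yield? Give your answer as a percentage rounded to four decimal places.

9.2966%

EAR = (1 + 0.0909/2)^2 − 1.
= 1.092966 − 1 = 9.2966%.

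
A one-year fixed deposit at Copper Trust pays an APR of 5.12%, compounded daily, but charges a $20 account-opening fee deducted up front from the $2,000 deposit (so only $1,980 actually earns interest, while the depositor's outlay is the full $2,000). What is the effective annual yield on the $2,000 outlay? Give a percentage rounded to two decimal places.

4.20%

Value after one year: 1,980 × (1 + 0.0512/365)^365 = 1,980 × 1.052530 = $2,084.01.
Effective yield on the $2,000 outlay: 2,084.01 / 2,000 − 1 = 0.042004 = 4.20%.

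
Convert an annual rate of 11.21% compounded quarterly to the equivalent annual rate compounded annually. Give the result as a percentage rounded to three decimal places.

11.690%

EAR = (1 + 0.1121/4)^4 − 1 = 0.116901.
Compounded annually, the equivalent nominal rate is the EAR itself: 11.690%.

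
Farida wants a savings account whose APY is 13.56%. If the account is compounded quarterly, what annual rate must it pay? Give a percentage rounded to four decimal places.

12.9204%

(1 + r/4)^4 − 1 = 0.1356, so 1 + r/4 = 1.1356^(1/4).
r/4 = 0.032301, so r = 0.129204 = 12.9204%.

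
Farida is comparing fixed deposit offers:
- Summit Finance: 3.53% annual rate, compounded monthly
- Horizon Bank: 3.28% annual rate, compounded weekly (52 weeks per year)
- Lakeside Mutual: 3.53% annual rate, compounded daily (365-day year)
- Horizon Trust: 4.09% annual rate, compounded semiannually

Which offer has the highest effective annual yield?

Summit Finance: (1 + 0.0353/12)^12 − 1 = 3.588%
Horizon Bank: (1 + 0.0328/52)^52 − 1 = 3.333%
Lakeside Mutual: (1 + 0.0353/365)^365 − 1 = 3.593%
Horizon Trust: (1 + 0.0409/2)^2 − 1 = 4.132%
The highest effective annual rate is Horizon Trust at 4.132%.

Horizon Trust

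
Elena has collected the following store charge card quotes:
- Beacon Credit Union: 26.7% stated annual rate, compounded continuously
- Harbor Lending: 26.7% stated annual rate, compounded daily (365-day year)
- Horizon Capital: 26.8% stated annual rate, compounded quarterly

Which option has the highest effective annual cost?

Beacon Credit Union

Beacon Credit Union: e^0.267 − 1 = 30.604%
Harbor Lending: (1 + 0.267/365)^365 − 1 = 30.591%
Horizon Capital: (1 + 0.268/4)^4 − 1 = 29.616%
The highest effective annual rate is Beacon Credit Union at 30.604%.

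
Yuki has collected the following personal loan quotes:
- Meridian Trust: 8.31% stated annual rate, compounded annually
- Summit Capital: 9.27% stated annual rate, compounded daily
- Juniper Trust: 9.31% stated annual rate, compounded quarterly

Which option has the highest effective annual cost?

Summit Capital

Meridian Trust: compounded annually, EAR = 8.310%
Summit Capital: (1 + 0.0927/365)^365 − 1 = 9.712%
Juniper Trust: (1 + 0.0931/4)^4 − 1 = 9.640%
The highest effective annual rate is Summit Capital at 9.712%.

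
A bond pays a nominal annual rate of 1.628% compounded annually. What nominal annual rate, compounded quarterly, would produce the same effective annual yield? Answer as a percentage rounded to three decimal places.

Compounded annually, EAR = nominal = 0.016280.
Solve (1 + r/4)^4 = 1.016280: r/4 = 1.016280^(1/4) − 1 = 0.004045, so r = 0.016182 = 1.618%.

1.618%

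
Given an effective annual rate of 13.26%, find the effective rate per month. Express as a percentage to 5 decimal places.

1.04303%

The per-month rate i satisfies (1 + i)^12 = 1 + 0.1326.
i = 1.1326^(1/12) − 1 = 0.0104303 = 1.04303%.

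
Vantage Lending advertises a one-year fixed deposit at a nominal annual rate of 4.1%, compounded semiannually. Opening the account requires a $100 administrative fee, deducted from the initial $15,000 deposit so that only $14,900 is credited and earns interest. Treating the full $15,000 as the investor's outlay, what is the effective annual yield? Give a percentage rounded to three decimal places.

3.448%

Value after one year: 14,900 × (1 + 0.041/2)^2 = 14,900 × 1.041420 = $15,517.16.
Effective yield on the $15,000 outlay: 15,517.16 / 15,000 − 1 = 0.034477 = 3.448%.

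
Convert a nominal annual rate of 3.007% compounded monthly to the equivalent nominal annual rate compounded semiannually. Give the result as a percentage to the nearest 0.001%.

3.026%

EAR = (1 + 0.03007/12)^12 − 1 = 0.030488.
Solve (1 + r/2)^2 = 1.030488: r/2 = 1.030488^(1/2) − 1 = 0.015130, so r = 0.030259 = 3.026%.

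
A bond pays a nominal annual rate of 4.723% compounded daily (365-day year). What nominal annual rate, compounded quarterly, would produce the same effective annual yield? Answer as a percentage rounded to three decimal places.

EAR = (1 + 0.04723/365)^365 − 1 = 0.048360.
Solve (1 + r/4)^4 = 1.048360: r/4 = 1.048360^(1/4) − 1 = 0.011877, so r = 0.047507 = 4.751%.

4.751%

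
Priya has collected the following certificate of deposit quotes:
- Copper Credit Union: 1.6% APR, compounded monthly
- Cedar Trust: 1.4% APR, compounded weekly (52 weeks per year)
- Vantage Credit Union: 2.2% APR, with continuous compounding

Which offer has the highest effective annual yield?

Vantage Credit Union

Copper Credit Union: (1 + 0.016/12)^12 − 1 = 1.612%
Cedar Trust: (1 + 0.014/52)^52 − 1 = 1.410%
Vantage Credit Union: e^0.022 − 1 = 2.224%
The highest effective annual rate is Vantage Credit Union at 2.224%.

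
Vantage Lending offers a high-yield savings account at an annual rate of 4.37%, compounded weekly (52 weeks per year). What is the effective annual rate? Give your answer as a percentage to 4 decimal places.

EAR = (1 + 0.0437/52)^52 − 1.
= (1 + 0.000840)^52 − 1 = 1.044650 − 1 = 4.4650%.

4.4650%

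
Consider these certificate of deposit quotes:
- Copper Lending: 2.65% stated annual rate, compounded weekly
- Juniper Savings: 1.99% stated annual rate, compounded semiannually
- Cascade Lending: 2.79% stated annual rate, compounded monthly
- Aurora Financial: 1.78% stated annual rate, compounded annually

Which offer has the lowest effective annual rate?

Aurora Financial

Copper Lending: (1 + 0.0265/52)^52 − 1 = 2.685%
Juniper Savings: (1 + 0.0199/2)^2 − 1 = 2.000%
Cascade Lending: (1 + 0.0279/12)^12 − 1 = 2.826%
Aurora Financial: compounded annually, EAR = 1.780%
The lowest effective annual rate is Aurora Financial at 1.780%.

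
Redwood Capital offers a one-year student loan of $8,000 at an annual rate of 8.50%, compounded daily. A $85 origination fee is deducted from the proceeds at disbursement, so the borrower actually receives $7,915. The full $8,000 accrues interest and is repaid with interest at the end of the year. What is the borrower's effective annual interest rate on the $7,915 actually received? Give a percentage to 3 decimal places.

10.040%

Amount owed after one year: 8,000 × (1 + 0.0850/365)^365 = 8,000 × 1.088706 = $8,709.65.
Effective rate on net proceeds: 8,709.65 / 7,915 − 1 = 0.100398 = 10.040%.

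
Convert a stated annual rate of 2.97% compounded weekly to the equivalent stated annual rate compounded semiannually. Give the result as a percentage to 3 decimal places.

EAR = (1 + 0.0297/52)^52 − 1 = 0.030137.
Solve (1 + r/2)^2 = 1.030137: r/2 = 1.030137^(1/2) − 1 = 0.014957, so r = 0.029913 = 2.991%.

2.991%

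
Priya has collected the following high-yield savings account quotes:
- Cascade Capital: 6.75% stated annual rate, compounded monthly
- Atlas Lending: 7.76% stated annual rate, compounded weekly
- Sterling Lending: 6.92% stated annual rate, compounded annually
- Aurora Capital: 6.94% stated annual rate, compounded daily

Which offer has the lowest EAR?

Cascade Capital: (1 + 0.0675/12)^12 − 1 = 6.963%
Atlas Lending: (1 + 0.0776/52)^52 − 1 = 8.063%
Sterling Lending: compounded annually, EAR = 6.920%
Aurora Capital: (1 + 0.0694/365)^365 − 1 = 7.186%
The lowest effective annual rate is Sterling Lending at 6.920%.

Sterling Lending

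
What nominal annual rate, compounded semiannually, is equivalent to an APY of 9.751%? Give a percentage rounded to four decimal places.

9.5242%

(1 + r/2)^2 − 1 = 0.09751, so 1 + r/2 = 1.09751^(1/2).
r/2 = 0.047621, so r = 0.095242 = 9.5242%.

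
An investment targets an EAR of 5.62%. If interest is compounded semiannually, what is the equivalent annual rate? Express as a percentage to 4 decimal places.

(1 + r/2)^2 − 1 = 0.0562, so 1 + r/2 = 1.0562^(1/2).
r/2 = 0.027716, so r = 0.055432 = 5.5432%.

5.5432%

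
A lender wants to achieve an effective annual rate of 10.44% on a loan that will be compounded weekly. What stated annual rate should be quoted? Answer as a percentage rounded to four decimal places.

(1 + r/52)^52 − 1 = 0.1044, so 1 + r/52 = 1.1044^(1/52).
r/52 = 0.001911, so r = 0.099397 = 9.9397%.

9.9397%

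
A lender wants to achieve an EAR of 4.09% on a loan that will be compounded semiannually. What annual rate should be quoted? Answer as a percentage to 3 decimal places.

4.049%

(1 + r/2)^2 − 1 = 0.0409, so 1 + r/2 = 1.0409^(1/2).
r/2 = 0.020245, so r = 0.040490 = 4.049%.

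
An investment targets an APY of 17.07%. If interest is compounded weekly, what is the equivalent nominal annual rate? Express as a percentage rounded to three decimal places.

(1 + r/52)^52 − 1 = 0.1707, so 1 + r/52 = 1.1707^(1/52).
r/52 = 0.003035, so r = 0.157841 = 15.784%.

15.784%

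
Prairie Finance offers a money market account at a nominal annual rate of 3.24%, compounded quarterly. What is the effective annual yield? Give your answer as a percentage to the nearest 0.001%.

EAR = (1 + 0.0324/4)^4 − 1.
= 1.032796 − 1 = 3.280%.

3.280%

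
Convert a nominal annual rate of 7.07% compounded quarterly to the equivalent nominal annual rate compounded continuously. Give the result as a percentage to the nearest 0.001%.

EAR = (1 + 0.0707/4)^4 − 1 = 0.072597.
Equivalent continuous rate: r = ln(1 + 0.072597) = 0.070082 = 7.008%.

7.008%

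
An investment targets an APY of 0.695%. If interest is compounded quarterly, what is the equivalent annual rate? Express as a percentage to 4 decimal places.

0.6932%

(1 + r/4)^4 − 1 = 0.00695, so 1 + r/4 = 1.00695^(1/4).
r/4 = 0.001733, so r = 0.006932 = 0.6932%.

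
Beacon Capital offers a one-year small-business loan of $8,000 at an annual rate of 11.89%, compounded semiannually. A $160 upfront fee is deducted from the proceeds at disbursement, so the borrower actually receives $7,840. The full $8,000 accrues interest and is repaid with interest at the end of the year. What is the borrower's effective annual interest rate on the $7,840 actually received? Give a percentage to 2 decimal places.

Amount owed after one year: 8,000 × (1 + 0.1189/2)^2 = 8,000 × 1.122434 = $8,979.47.
Effective rate on net proceeds: 8,979.47 / 7,840 − 1 = 0.145341 = 14.53%.

14.53%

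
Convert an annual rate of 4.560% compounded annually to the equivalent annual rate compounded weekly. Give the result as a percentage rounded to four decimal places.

Compounded annually, EAR = nominal = 0.045600.
Solve (1 + r/52)^52 = 1.045600: r/52 = 1.045600^(1/52) − 1 = 0.000858, so r = 0.044610 = 4.4610%.

4.4610%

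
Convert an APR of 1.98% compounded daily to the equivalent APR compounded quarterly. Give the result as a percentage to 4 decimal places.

1.9849%

EAR = (1 + 0.0198/365)^365 − 1 = 0.019997.
Solve (1 + r/4)^4 = 1.019997: r/4 = 1.019997^(1/4) − 1 = 0.004962, so r = 0.019849 = 1.9849%.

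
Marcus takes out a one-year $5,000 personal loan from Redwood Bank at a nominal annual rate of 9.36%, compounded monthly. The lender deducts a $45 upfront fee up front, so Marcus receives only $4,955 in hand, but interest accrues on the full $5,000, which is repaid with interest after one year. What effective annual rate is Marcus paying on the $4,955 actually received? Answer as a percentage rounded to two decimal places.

10.77%

Amount owed after one year: 5,000 × (1 + 0.0936/12)^12 = 5,000 × 1.097722 = $5,488.61.
Effective rate on net proceeds: 5,488.61 / 4,955 − 1 = 0.107691 = 10.77%.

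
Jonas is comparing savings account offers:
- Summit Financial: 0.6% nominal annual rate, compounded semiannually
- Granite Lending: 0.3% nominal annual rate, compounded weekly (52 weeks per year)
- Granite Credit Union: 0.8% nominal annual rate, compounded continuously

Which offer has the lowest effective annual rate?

Summit Financial: (1 + 0.006/2)^2 − 1 = 0.601%
Granite Lending: (1 + 0.003/52)^52 − 1 = 0.300%
Granite Credit Union: e^0.008 − 1 = 0.803%
The lowest effective annual rate is Granite Lending at 0.300%.

Granite Lending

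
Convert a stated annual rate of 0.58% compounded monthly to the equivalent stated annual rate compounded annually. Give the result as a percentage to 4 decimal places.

0.5815%

EAR = (1 + 0.0058/12)^12 − 1 = 0.005815.
Compounded annually, the equivalent nominal rate is the EAR itself: 0.5815%.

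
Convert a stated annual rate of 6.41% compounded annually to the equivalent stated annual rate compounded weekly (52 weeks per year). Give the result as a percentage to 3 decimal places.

6.217%

Compounded annually, EAR = nominal = 0.064100.
Solve (1 + r/52)^52 = 1.064100: r/52 = 1.064100^(1/52) − 1 = 0.001196, so r = 0.062167 = 6.217%.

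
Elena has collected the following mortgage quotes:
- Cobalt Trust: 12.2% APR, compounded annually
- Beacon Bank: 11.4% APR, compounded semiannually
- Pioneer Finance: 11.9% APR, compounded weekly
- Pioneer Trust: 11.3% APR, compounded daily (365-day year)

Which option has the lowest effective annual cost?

Cobalt Trust: compounded annually, EAR = 12.200%
Beacon Bank: (1 + 0.114/2)^2 − 1 = 11.725%
Pioneer Finance: (1 + 0.119/52)^52 − 1 = 12.622%
Pioneer Trust: (1 + 0.113/365)^365 − 1 = 11.961%
The lowest effective annual rate is Beacon Bank at 11.725%.

Beacon Bank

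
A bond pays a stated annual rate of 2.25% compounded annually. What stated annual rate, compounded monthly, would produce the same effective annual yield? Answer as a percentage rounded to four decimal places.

Compounded annually, EAR = nominal = 0.022500.
Solve (1 + r/12)^12 = 1.022500: r/12 = 1.022500^(1/12) − 1 = 0.001856, so r = 0.022271 = 2.2271%.

2.2271%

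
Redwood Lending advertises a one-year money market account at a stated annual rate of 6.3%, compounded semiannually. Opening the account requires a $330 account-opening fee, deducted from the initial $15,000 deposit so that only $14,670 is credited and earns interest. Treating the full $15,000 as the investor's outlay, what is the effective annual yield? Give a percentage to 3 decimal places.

4.058%

Value after one year: 14,670 × (1 + 0.063/2)^2 = 14,670 × 1.063992 = $15,608.77.
Effective yield on the $15,000 outlay: 15,608.77 / 15,000 − 1 = 0.040584 = 4.058%.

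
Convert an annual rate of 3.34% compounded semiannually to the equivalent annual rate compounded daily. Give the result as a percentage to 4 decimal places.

3.3126%

EAR = (1 + 0.0334/2)^2 − 1 = 0.033679.
Solve (1 + r/365)^365 = 1.033679: r/365 = 1.033679^(1/365) − 1 = 0.000091, so r = 0.033126 = 3.3126%.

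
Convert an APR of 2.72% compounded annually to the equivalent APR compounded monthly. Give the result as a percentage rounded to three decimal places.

Compounded annually, EAR = nominal = 0.027200.
Solve (1 + r/12)^12 = 1.027200: r/12 = 1.027200^(1/12) − 1 = 0.002239, so r = 0.026867 = 2.687%.

2.687%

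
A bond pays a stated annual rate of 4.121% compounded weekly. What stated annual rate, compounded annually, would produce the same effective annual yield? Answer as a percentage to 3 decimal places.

EAR = (1 + 0.04121/52)^52 − 1 = 0.042054.
Compounded annually, the equivalent nominal rate is the EAR itself: 4.205%.

4.205%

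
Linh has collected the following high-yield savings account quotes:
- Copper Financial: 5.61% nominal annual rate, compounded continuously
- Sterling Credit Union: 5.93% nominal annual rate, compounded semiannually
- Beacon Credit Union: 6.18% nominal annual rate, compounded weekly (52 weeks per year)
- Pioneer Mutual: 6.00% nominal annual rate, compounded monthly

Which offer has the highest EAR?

Beacon Credit Union

Copper Financial: e^0.0561 − 1 = 5.770%
Sterling Credit Union: (1 + 0.0593/2)^2 − 1 = 6.018%
Beacon Credit Union: (1 + 0.0618/52)^52 − 1 = 6.371%
Pioneer Mutual: (1 + 0.0600/12)^12 − 1 = 6.168%
The highest effective annual rate is Beacon Credit Union at 6.371%.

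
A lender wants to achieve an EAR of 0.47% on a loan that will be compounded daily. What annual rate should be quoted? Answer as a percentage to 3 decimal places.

(1 + r/365)^365 − 1 = 0.0047, so 1 + r/365 = 1.0047^(1/365).
r/365 = 0.000013, so r = 0.004689 = 0.469%.

0.469%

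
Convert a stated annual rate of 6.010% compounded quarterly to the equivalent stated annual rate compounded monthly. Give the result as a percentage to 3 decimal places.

EAR = (1 + 0.06010/4)^4 − 1 = 0.061468.
Solve (1 + r/12)^12 = 1.061468: r/12 = 1.061468^(1/12) − 1 = 0.004983, so r = 0.059801 = 5.980%.

5.980%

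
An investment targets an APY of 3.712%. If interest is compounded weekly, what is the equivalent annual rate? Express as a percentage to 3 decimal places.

(1 + r/52)^52 − 1 = 0.03712, so 1 + r/52 = 1.03712^(1/52).
r/52 = 0.000701, so r = 0.036460 = 3.646%.

3.646%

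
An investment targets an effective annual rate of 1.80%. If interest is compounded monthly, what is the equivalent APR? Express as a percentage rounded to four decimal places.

(1 + r/12)^12 − 1 = 0.0180, so 1 + r/12 = 1.0180^(1/12).
r/12 = 0.001488, so r = 0.017853 = 1.7853%.

1.7853%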